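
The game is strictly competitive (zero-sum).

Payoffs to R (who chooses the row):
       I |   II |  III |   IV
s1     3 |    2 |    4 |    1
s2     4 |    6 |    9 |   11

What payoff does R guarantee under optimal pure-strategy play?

4

Row minima: 1, 4 → R's maximin is 4.
Column maxima: 4, 6, 9, 11 → C's minimax is 4.
They coincide at (s2, I), so the value is 4.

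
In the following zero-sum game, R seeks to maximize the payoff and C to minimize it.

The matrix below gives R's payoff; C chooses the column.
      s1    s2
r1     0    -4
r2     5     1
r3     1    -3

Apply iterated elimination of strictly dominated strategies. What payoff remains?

1

Row r3 is strictly dominated by row r2 (5>1, 1>-3); eliminate r3.
Column s1 is strictly dominated by s2 for C (-4<0, 1<5); eliminate s1.
Row r1 is strictly dominated by row r2 (1>-4); eliminate r1.
Only (r2, s2) remains, with payoff 1.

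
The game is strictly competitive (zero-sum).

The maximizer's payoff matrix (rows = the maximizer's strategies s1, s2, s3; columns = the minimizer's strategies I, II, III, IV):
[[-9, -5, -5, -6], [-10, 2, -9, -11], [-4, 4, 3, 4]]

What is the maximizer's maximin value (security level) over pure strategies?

-4

The worst-case payoff for each row is s1: -9, s2: -11, s3: -4.
The best of these is -4.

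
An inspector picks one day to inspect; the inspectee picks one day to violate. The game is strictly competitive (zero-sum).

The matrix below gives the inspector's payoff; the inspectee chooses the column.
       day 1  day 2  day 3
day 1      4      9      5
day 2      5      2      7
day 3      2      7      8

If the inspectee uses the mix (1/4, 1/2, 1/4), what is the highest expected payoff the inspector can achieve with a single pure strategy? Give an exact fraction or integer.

day 1: (4)·(1/4) + (9)·(1/2) + (5)·(1/4) = 27/4.
day 2: (5)·(1/4) + (2)·(1/2) + (7)·(1/4) = 4.
day 3: (2)·(1/4) + (7)·(1/2) + (8)·(1/4) = 6.
The best pure response is day 1 with expected payoff 27/4.

27/4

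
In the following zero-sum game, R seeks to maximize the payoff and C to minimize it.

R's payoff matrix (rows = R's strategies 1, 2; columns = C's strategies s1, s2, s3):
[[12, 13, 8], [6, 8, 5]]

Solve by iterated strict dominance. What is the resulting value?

Column s2 is strictly dominated by s1 for C (12<13, 6<8); eliminate s2.
Column s1 is strictly dominated by s3 for C (8<12, 5<6); eliminate s1.
Row 2 is strictly dominated by row 1 (8>5); eliminate 2.
Only (1, s3) remains, with payoff 8.

8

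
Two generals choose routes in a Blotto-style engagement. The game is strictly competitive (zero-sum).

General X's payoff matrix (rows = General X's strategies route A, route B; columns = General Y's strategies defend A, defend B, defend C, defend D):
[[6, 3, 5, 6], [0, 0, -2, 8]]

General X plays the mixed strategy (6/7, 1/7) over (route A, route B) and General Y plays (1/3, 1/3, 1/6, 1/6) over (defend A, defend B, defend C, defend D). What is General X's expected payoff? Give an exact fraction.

Against (1/3, 1/3, 1/6, 1/6), each row's expected payoff is route A: 29/6; route B: 1.
Taking the (6/7, 1/7)-weighted average: (6/7)·(29/6) + (1/7)·(1) = 30/7.

30/7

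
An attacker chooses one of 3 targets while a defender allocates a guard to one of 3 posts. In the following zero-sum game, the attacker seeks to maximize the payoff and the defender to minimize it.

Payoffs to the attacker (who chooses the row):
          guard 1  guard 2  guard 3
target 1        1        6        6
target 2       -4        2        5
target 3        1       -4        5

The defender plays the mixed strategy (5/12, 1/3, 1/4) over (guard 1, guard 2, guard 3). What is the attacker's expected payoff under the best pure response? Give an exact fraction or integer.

target 1: (1)·(5/12) + (6)·(1/3) + (6)·(1/4) = 47/12.
target 2: (-4)·(5/12) + (2)·(1/3) + (5)·(1/4) = 1/4.
target 3: (1)·(5/12) + (-4)·(1/3) + (5)·(1/4) = 1/3.
The best pure response is target 1 with expected payoff 47/12.

47/12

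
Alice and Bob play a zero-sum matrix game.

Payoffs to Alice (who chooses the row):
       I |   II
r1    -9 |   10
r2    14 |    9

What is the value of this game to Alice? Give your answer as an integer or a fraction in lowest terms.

Row minima are -9 and 9, so Alice's maximin is 9; column maxima are 14 and 10, so Bob's minimax is 10. These differ, so the equilibrium is in mixed strategies.
Let Alice play r1 with probability p. Bob is indifferent when −9p + 14(1−p) = 10p + 9(1−p), giving p = 5/24.
Let Bob play I with probability q. Alice is indifferent when −9q + 10(1−q) = 14q + 9(1−q), giving q = 1/24.
The value is -9·(1/24) + (10)·(23/24) = 221/24.

221/24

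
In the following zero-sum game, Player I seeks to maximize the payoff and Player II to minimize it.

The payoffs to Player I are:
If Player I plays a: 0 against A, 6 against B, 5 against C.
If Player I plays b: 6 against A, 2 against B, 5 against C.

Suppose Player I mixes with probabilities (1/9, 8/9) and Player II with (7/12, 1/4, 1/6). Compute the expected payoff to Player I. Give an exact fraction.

Against (7/12, 1/4, 1/6), each row's expected payoff is a: 7/3; b: 29/6.
Taking the (1/9, 8/9)-weighted average: (1/9)·(7/3) + (8/9)·(29/6) = 41/9.

41/9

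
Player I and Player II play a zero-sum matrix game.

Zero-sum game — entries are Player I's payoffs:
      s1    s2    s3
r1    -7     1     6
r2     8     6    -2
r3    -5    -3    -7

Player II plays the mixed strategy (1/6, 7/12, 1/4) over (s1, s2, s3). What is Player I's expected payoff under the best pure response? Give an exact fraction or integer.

r1: (-7)·(1/6) + (1)·(7/12) + (6)·(1/4) = 11/12.
r2: (8)·(1/6) + (6)·(7/12) + (-2)·(1/4) = 13/3.
r3: (-5)·(1/6) + (-3)·(7/12) + (-7)·(1/4) = -13/3.
The best pure response is r2 with expected payoff 13/3.

13/3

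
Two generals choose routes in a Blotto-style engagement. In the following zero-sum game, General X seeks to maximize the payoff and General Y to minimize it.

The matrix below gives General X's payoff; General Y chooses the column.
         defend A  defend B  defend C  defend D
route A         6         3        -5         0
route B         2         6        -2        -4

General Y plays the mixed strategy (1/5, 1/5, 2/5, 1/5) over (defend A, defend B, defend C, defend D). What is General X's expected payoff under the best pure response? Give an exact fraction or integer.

route A: (6)·(1/5) + (3)·(1/5) + (-5)·(2/5) + (0)·(1/5) = -1/5.
route B: (2)·(1/5) + (6)·(1/5) + (-2)·(2/5) + (-4)·(1/5) = 0.
The best pure response is route B with expected payoff 0.

0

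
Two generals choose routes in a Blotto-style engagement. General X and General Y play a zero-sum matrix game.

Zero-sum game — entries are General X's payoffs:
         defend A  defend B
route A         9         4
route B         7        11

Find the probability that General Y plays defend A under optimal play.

Row minima are 4 and 7, so General X's maximin is 7; column maxima are 9 and 11, so General Y's minimax is 9. These differ, so the equilibrium is in mixed strategies.
Let General Y play defend A with probability q. General X is indifferent when 9q + 4(1−q) = 7q + 11(1−q), giving q = 7/9.

7/9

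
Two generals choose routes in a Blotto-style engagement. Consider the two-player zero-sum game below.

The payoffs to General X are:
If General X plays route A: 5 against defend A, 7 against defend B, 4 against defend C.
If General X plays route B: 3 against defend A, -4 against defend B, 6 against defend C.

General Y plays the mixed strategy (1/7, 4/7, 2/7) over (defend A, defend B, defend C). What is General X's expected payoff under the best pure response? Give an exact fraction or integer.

41/7

route A: (5)·(1/7) + (7)·(4/7) + (4)·(2/7) = 41/7.
route B: (3)·(1/7) + (-4)·(4/7) + (6)·(2/7) = -1/7.
The best pure response is route A with expected payoff 41/7.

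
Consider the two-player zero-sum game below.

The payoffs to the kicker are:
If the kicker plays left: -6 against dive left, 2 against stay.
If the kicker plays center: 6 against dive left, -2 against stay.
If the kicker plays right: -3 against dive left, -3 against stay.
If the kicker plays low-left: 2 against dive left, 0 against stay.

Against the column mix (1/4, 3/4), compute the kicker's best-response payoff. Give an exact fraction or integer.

1/2

left: (-6)·(1/4) + (2)·(3/4) = 0.
center: (6)·(1/4) + (-2)·(3/4) = 0.
right: (-3)·(1/4) + (-3)·(3/4) = -3.
low-left: (2)·(1/4) + (0)·(3/4) = 1/2.
The best pure response is low-left with expected payoff 1/2.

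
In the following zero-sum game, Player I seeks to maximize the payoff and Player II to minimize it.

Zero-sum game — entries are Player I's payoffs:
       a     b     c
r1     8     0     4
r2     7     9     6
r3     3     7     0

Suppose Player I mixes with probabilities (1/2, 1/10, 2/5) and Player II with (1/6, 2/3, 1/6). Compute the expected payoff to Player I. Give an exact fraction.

233/60

Against (1/6, 2/3, 1/6), each row's expected payoff is r1: 2; r2: 49/6; r3: 31/6.
Taking the (1/2, 1/10, 2/5)-weighted average: (1/2)·(2) + (1/10)·(49/6) + (2/5)·(31/6) = 233/60.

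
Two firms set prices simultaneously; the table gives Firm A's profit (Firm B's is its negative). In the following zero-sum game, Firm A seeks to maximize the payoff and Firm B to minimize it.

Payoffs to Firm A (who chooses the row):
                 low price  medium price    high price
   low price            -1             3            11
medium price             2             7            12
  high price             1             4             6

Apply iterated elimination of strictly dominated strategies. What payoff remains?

Column medium price is strictly dominated by low price for Firm B (-1<3, 2<7, 1<4); eliminate medium price.
Column high price is strictly dominated by low price for Firm B (-1<11, 2<12, 1<6); eliminate high price.
Row low price is strictly dominated by row medium price (2>-1); eliminate low price.
Row high price is strictly dominated by row medium price (2>1); eliminate high price.
Only (medium price, low price) remains, with payoff 2.

2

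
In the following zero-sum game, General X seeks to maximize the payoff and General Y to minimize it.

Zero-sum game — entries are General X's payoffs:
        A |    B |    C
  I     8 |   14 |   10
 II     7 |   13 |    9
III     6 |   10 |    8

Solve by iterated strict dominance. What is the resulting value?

8

Column C is strictly dominated by A for General Y (8<10, 7<9, 6<8); eliminate C.
Row II is strictly dominated by row I (8>7, 14>13); eliminate II.
Column B is strictly dominated by A for General Y (8<14, 6<10); eliminate B.
Row III is strictly dominated by row I (8>6); eliminate III.
Only (I, A) remains, with payoff 8.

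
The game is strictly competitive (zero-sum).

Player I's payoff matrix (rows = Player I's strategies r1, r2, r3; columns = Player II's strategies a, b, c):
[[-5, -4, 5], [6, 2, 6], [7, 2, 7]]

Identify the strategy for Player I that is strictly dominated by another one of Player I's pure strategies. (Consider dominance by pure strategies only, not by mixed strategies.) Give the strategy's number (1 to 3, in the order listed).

Compare r1 with r2: 6 > -5, 2 > -4, 6 > 5.
So r2 strictly dominates r1 for Player I; r1 is strictly dominated.

1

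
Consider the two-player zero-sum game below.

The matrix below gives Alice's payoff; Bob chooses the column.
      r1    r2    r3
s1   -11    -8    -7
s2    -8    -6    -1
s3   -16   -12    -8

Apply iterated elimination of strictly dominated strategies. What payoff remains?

-8

Column r2 is strictly dominated by r1 for Bob (-11<-8, -8<-6, -16<-12); eliminate r2.
Row s3 is strictly dominated by row s1 (-11>-16, -7>-8); eliminate s3.
Row s1 is strictly dominated by row s2 (-8>-11, -1>-7); eliminate s1.
Column r3 is strictly dominated by r1 for Bob (-8<-1); eliminate r3.
Only (s2, r1) remains, with payoff -8.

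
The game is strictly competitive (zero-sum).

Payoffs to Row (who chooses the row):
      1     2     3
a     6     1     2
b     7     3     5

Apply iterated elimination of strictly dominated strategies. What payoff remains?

Column 3 is strictly dominated by 2 for Column (1<2, 3<5); eliminate 3.
Column 1 is strictly dominated by 2 for Column (1<6, 3<7); eliminate 1.
Row a is strictly dominated by row b (3>1); eliminate a.
Only (b, 2) remains, with payoff 3.

3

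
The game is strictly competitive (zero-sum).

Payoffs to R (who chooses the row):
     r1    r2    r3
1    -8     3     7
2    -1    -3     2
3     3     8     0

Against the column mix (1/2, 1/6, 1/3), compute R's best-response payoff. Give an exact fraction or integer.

1: (-8)·(1/2) + (3)·(1/6) + (7)·(1/3) = -7/6.
2: (-1)·(1/2) + (-3)·(1/6) + (2)·(1/3) = -1/3.
3: (3)·(1/2) + (8)·(1/6) + (0)·(1/3) = 17/6.
The best pure response is 3 with expected payoff 17/6.

17/6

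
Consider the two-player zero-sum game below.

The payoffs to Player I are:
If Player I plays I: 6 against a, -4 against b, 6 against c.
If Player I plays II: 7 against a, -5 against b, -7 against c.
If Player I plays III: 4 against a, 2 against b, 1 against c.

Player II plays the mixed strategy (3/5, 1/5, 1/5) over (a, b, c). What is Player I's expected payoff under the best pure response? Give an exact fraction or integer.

I: (6)·(3/5) + (-4)·(1/5) + (6)·(1/5) = 4.
II: (7)·(3/5) + (-5)·(1/5) + (-7)·(1/5) = 9/5.
III: (4)·(3/5) + (2)·(1/5) + (1)·(1/5) = 3.
The best pure response is I with expected payoff 4.

4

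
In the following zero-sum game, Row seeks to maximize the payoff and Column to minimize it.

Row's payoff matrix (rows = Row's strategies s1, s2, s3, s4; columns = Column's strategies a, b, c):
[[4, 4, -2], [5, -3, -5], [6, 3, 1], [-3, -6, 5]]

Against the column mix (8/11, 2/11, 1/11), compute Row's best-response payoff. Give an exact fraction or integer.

s1: (4)·(8/11) + (4)·(2/11) + (-2)·(1/11) = 38/11.
s2: (5)·(8/11) + (-3)·(2/11) + (-5)·(1/11) = 29/11.
s3: (6)·(8/11) + (3)·(2/11) + (1)·(1/11) = 5.
s4: (-3)·(8/11) + (-6)·(2/11) + (5)·(1/11) = -31/11.
The best pure response is s3 with expected payoff 5.

5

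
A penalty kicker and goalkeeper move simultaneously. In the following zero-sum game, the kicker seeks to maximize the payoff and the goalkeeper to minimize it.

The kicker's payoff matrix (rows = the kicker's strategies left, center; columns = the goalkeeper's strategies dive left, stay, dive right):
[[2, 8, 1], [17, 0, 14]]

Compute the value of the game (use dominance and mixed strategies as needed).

Column dive left is strictly dominated by dive right for the goalkeeper (it gives the kicker more in every row).
The remaining 2×2 game on (left, center) × (stay, dive right) has no saddle point. Let the kicker play left with probability p; indifference gives 8p = p + 14(1−p), so p = 2/3.
Similarly the goalkeeper's optimal q on stay is 13/21, and the value is 8·(13/21) + (1)·(8/21) = 16/3.

16/3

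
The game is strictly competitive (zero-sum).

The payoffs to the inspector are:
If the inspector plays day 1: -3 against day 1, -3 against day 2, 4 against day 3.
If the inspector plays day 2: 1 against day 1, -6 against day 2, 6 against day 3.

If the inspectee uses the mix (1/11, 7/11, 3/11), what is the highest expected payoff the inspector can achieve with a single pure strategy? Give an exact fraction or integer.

-12/11

day 1: (-3)·(1/11) + (-3)·(7/11) + (4)·(3/11) = -12/11.
day 2: (1)·(1/11) + (-6)·(7/11) + (6)·(3/11) = -23/11.
The best pure response is day 1 with expected payoff -12/11.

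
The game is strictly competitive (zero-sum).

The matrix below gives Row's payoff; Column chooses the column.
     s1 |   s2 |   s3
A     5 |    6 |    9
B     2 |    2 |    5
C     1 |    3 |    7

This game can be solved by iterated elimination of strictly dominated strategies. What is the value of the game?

Row B is strictly dominated by row A (5>2, 6>2, 9>5); eliminate B.
Row C is strictly dominated by row A (5>1, 6>3, 9>7); eliminate C.
Column s3 is strictly dominated by s1 for Column (5<9); eliminate s3.
Column s2 is strictly dominated by s1 for Column (5<6); eliminate s2.
Only (A, s1) remains, with payoff 5.

5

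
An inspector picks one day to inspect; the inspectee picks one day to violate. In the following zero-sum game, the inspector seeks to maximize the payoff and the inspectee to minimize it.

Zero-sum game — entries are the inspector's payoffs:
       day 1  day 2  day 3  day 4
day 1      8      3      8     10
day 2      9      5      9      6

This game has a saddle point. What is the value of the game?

Row minima: 3, 5 → the inspector's maximin is 5.
Column maxima: 9, 5, 9, 10 → the inspectee's minimax is 5.
They coincide at (day 2, day 2), so the value is 5.

5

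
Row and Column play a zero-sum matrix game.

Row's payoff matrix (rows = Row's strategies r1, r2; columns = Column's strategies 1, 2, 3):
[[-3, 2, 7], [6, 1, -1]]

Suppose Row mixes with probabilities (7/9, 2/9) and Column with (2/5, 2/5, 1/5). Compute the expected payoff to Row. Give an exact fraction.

61/45

Against (2/5, 2/5, 1/5), each row's expected payoff is r1: 1; r2: 13/5.
Taking the (7/9, 2/9)-weighted average: (7/9)·(1) + (2/9)·(13/5) = 61/45.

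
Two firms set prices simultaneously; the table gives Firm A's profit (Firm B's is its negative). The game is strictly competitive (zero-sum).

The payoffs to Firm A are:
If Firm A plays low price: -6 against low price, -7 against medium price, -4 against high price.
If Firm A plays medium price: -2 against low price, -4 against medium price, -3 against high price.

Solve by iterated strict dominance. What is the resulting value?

-4

Column high price is strictly dominated by medium price for Firm B (-7<-4, -4<-3); eliminate high price.
Row low price is strictly dominated by row medium price (-2>-6, -4>-7); eliminate low price.
Column low price is strictly dominated by medium price for Firm B (-4<-2); eliminate low price.
Only (medium price, medium price) remains, with payoff -4.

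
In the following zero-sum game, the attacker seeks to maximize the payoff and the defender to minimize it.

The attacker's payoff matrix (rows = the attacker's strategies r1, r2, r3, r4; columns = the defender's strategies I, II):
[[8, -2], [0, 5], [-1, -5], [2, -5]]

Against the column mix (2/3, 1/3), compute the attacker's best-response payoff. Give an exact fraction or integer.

14/3

r1: (8)·(2/3) + (-2)·(1/3) = 14/3.
r2: (0)·(2/3) + (5)·(1/3) = 5/3.
r3: (-1)·(2/3) + (-5)·(1/3) = -7/3.
r4: (2)·(2/3) + (-5)·(1/3) = -1/3.
The best pure response is r1 with expected payoff 14/3.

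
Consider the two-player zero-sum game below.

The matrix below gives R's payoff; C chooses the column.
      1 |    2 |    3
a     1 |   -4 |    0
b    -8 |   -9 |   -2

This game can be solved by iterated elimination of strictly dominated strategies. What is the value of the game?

Column 1 is strictly dominated by 2 for C (-4<1, -9<-8); eliminate 1.
Column 3 is strictly dominated by 2 for C (-4<0, -9<-2); eliminate 3.
Row b is strictly dominated by row a (-4>-9); eliminate b.
Only (a, 2) remains, with payoff -4.

-4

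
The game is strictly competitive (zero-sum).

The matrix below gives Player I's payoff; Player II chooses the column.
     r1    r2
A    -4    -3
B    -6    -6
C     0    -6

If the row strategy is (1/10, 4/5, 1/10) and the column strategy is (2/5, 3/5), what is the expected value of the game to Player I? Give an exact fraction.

-11/2

Against (2/5, 3/5), each row's expected payoff is A: -17/5; B: -6; C: -18/5.
Taking the (1/10, 4/5, 1/10)-weighted average: (1/10)·(-17/5) + (4/5)·(-6) + (1/10)·(-18/5) = -11/2.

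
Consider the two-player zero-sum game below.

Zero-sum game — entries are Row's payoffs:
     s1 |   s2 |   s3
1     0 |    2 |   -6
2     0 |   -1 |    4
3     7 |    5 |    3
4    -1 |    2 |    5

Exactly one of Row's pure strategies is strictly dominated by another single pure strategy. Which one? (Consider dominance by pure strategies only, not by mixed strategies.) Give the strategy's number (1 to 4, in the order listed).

Compare 1 with 3: 7 > 0, 5 > 2, 3 > -6.
So 3 strictly dominates 1 for Row; 1 is strictly dominated.

1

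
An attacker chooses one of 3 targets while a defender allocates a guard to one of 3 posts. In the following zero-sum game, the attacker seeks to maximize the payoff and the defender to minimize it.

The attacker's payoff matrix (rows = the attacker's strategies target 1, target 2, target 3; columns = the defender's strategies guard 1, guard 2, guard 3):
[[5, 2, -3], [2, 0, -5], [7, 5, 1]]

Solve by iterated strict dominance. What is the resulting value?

Row target 1 is strictly dominated by row target 3 (7>5, 5>2, 1>-3); eliminate target 1.
Row target 2 is strictly dominated by row target 3 (7>2, 5>0, 1>-5); eliminate target 2.
Column guard 1 is strictly dominated by guard 2 for the defender (5<7); eliminate guard 1.
Column guard 2 is strictly dominated by guard 3 for the defender (1<5); eliminate guard 2.
Only (target 3, guard 3) remains, with payoff 1.

1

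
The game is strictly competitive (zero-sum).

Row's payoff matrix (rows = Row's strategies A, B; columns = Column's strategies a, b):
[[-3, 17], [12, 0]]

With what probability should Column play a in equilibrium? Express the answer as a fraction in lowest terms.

17/32

Row minima are -3 and 0, so Row's maximin is 0; column maxima are 12 and 17, so Column's minimax is 12. These differ, so the equilibrium is in mixed strategies.
Let Column play a with probability q. Row is indifferent when −3q + 17(1−q) = 12q, giving q = 17/32.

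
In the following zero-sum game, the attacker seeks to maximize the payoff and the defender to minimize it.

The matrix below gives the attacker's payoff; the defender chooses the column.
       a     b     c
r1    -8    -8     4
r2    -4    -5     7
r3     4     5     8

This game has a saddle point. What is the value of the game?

Row minima: -8, -5, 4 → the attacker's maximin is 4.
Column maxima: 4, 5, 8 → the defender's minimax is 4.
They coincide at (r3, a), so the value is 4.

4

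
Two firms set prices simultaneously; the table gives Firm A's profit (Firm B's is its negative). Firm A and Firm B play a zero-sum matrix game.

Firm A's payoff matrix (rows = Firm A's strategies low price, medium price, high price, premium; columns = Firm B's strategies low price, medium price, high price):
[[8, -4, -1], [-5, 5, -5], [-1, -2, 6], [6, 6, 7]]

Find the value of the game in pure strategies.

6

Row minima: -4, -5, -2, 6 → Firm A's maximin is 6.
Column maxima: 8, 6, 7 → Firm B's minimax is 6.
They coincide at (premium, medium price), so the value is 6.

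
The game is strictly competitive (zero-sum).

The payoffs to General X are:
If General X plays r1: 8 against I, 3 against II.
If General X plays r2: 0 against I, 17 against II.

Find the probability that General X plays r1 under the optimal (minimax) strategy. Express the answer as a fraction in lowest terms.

Row minima are 3 and 0, so General X's maximin is 3; column maxima are 8 and 17, so General Y's minimax is 8. These differ, so the equilibrium is in mixed strategies.
Let General X play r1 with probability p. General Y is indifferent when 8p = 3p + 17(1−p), giving p = 17/22.

17/22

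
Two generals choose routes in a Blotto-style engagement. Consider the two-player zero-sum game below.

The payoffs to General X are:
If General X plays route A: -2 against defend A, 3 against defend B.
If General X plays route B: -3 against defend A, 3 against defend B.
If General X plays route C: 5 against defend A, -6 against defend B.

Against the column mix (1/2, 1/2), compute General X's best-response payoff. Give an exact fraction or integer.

1/2

route A: (-2)·(1/2) + (3)·(1/2) = 1/2.
route B: (-3)·(1/2) + (3)·(1/2) = 0.
route C: (5)·(1/2) + (-6)·(1/2) = -1/2.
The best pure response is route A with expected payoff 1/2.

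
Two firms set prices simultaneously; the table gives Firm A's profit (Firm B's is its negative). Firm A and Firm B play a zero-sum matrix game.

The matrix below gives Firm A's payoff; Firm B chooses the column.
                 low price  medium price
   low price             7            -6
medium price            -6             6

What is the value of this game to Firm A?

6/25

Row minima are -6 and -6, so Firm A's maximin is -6; column maxima are 7 and 6, so Firm B's minimax is 6. These differ, so the equilibrium is in mixed strategies.
Let Firm A play low price with probability p. Firm B is indifferent when 7p − 6(1−p) = −6p + 6(1−p), giving p = 12/25.
Let Firm B play low price with probability q. Firm A is indifferent when 7q − 6(1−q) = −6q + 6(1−q), giving q = 12/25.
The value is 7·(12/25) + (-6)·(13/25) = 6/25.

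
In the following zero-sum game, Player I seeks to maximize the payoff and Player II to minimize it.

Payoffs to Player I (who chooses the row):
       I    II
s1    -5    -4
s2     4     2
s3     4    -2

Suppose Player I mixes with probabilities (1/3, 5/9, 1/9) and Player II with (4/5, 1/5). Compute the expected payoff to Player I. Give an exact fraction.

32/45

Against (4/5, 1/5), each row's expected payoff is s1: -24/5; s2: 18/5; s3: 14/5.
Taking the (1/3, 5/9, 1/9)-weighted average: (1/3)·(-24/5) + (5/9)·(18/5) + (1/9)·(14/5) = 32/45.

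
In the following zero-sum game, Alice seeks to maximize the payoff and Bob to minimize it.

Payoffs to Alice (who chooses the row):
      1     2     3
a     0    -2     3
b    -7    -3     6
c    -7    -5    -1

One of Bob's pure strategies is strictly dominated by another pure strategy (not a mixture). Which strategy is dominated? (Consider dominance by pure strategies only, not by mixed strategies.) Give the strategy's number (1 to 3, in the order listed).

Bob prefers columns that give Alice less. Compare 3 with 1: 0 < 3, -7 < 6, -7 < -1.
So 1 strictly dominates 3 for Bob; 3 is strictly dominated.

3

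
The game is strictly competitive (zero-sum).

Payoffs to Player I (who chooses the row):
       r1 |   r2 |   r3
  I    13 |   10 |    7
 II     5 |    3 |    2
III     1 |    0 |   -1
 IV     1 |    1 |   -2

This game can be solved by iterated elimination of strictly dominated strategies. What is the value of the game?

Column r2 is strictly dominated by r3 for Player II (7<10, 2<3, -1<0, -2<1); eliminate r2.
Row IV is strictly dominated by row I (13>1, 7>-2); eliminate IV.
Row III is strictly dominated by row I (13>1, 7>-1); eliminate III.
Column r1 is strictly dominated by r3 for Player II (7<13, 2<5); eliminate r1.
Row II is strictly dominated by row I (7>2); eliminate II.
Only (I, r3) remains, with payoff 7.

7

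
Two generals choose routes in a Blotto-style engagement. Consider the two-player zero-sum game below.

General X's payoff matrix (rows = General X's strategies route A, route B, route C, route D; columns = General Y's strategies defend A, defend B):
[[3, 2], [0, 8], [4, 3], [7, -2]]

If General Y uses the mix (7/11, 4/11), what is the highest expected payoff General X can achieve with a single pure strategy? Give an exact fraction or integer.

41/11

route A: (3)·(7/11) + (2)·(4/11) = 29/11.
route B: (0)·(7/11) + (8)·(4/11) = 32/11.
route C: (4)·(7/11) + (3)·(4/11) = 40/11.
route D: (7)·(7/11) + (-2)·(4/11) = 41/11.
The best pure response is route D with expected payoff 41/11.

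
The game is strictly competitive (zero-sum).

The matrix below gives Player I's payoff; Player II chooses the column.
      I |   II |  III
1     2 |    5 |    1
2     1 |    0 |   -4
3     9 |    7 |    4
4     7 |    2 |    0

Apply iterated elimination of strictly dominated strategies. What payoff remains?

4

Column II is strictly dominated by III for Player II (1<5, -4<0, 4<7, 0<2); eliminate II.
Column I is strictly dominated by III for Player II (1<2, -4<1, 4<9, 0<7); eliminate I.
Row 1 is strictly dominated by row 3 (4>1); eliminate 1.
Row 2 is strictly dominated by row 3 (4>-4); eliminate 2.
Row 4 is strictly dominated by row 3 (4>0); eliminate 4.
Only (3, III) remains, with payoff 4.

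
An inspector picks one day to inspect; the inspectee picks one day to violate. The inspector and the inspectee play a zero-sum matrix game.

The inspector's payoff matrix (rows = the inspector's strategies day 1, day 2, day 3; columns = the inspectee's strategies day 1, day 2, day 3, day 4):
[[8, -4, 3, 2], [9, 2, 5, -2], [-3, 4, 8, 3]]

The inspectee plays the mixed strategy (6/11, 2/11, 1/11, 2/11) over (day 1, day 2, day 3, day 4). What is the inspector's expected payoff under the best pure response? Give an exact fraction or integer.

59/11

day 1: (8)·(6/11) + (-4)·(2/11) + (3)·(1/11) + (2)·(2/11) = 47/11.
day 2: (9)·(6/11) + (2)·(2/11) + (5)·(1/11) + (-2)·(2/11) = 59/11.
day 3: (-3)·(6/11) + (4)·(2/11) + (8)·(1/11) + (3)·(2/11) = 4/11.
The best pure response is day 2 with expected payoff 59/11.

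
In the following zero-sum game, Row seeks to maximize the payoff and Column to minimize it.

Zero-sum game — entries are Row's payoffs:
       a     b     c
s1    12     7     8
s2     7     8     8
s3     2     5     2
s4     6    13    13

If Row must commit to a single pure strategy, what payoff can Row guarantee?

7

The worst-case payoff for each row is s1: 7, s2: 7, s3: 2, s4: 6.
The best of these is 7.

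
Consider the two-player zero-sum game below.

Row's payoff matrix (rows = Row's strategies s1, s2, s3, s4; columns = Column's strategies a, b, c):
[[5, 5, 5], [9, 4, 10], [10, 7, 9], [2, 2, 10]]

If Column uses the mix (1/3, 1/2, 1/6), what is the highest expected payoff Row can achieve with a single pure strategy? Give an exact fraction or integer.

s1: (5)·(1/3) + (5)·(1/2) + (5)·(1/6) = 5.
s2: (9)·(1/3) + (4)·(1/2) + (10)·(1/6) = 20/3.
s3: (10)·(1/3) + (7)·(1/2) + (9)·(1/6) = 25/3.
s4: (2)·(1/3) + (2)·(1/2) + (10)·(1/6) = 10/3.
The best pure response is s3 with expected payoff 25/3.

25/3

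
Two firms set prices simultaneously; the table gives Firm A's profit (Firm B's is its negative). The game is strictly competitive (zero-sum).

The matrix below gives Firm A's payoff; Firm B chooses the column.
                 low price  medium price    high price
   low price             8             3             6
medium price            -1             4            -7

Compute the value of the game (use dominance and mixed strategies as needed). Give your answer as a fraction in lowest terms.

Column low price is strictly dominated by high price for Firm B (it gives Firm A more in every row).
The remaining 2×2 game on (low price, medium price) × (medium price, high price) has no saddle point. Let Firm A play low price with probability p; indifference gives 3p + 4(1−p) = 6p − 7(1−p), so p = 11/14.
Similarly Firm B's optimal q on medium price is 13/14, and the value is 3·(13/14) + (6)·(1/14) = 45/14.

45/14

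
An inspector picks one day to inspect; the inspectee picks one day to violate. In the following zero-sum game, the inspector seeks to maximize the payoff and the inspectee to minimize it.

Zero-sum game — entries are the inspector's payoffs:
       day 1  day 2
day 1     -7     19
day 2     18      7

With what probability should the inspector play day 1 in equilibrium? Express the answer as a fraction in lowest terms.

11/37

Row minima are -7 and 7, so the inspector's maximin is 7; column maxima are 18 and 19, so the inspectee's minimax is 18. These differ, so the equilibrium is in mixed strategies.
Let the inspector play day 1 with probability p. The inspectee is indifferent when −7p + 18(1−p) = 19p + 7(1−p), giving p = 11/37.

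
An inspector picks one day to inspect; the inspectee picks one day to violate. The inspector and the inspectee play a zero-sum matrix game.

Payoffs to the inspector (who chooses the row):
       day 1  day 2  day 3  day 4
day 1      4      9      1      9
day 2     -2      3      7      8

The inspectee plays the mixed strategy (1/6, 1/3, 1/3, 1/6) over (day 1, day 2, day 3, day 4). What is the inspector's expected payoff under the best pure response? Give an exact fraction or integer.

11/2

day 1: (4)·(1/6) + (9)·(1/3) + (1)·(1/3) + (9)·(1/6) = 11/2.
day 2: (-2)·(1/6) + (3)·(1/3) + (7)·(1/3) + (8)·(1/6) = 13/3.
The best pure response is day 1 with expected payoff 11/2.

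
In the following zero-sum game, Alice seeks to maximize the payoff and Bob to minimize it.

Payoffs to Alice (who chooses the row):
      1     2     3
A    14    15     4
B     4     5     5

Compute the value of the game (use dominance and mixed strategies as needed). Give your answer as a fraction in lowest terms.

54/11

Column 2 is strictly dominated by 1 for Bob (it gives Alice more in every row).
The remaining 2×2 game on (A, B) × (1, 3) has no saddle point. Let Alice play A with probability p; indifference gives 14p + 4(1−p) = 4p + 5(1−p), so p = 1/11.
Similarly Bob's optimal q on 1 is 1/11, and the value is 14·(1/11) + (4)·(10/11) = 54/11.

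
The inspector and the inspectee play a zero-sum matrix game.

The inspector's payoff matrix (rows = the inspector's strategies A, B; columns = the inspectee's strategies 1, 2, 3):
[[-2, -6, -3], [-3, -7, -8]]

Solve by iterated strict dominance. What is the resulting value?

Column 1 is strictly dominated by 2 for the inspectee (-6<-2, -7<-3); eliminate 1.
Row B is strictly dominated by row A (-6>-7, -3>-8); eliminate B.
Column 3 is strictly dominated by 2 for the inspectee (-6<-3); eliminate 3.
Only (A, 2) remains, with payoff -6.

-6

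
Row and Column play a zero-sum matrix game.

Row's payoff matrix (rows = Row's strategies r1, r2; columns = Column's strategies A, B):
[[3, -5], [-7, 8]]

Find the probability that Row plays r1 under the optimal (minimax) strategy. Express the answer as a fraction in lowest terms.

15/23

Row minima are -5 and -7, so Row's maximin is -5; column maxima are 3 and 8, so Column's minimax is 3. These differ, so the equilibrium is in mixed strategies.
Let Row play r1 with probability p. Column is indifferent when 3p − 7(1−p) = −5p + 8(1−p), giving p = 15/23.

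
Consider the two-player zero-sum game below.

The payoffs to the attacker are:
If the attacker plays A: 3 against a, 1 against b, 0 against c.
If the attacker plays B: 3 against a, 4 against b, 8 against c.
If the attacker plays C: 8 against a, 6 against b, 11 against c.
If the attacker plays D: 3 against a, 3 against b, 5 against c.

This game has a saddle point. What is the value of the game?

Row minima: 0, 3, 6, 3 → the attacker's maximin is 6.
Column maxima: 8, 6, 11 → the defender's minimax is 6.
They coincide at (C, b), so the value is 6.

6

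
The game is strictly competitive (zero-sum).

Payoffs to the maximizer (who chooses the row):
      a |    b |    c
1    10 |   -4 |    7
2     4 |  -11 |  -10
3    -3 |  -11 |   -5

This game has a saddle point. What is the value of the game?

Row minima: -4, -11, -11 → the maximizer's maximin is -4.
Column maxima: 10, -4, 7 → the minimizer's minimax is -4.
They coincide at (1, b), so the value is -4.

-4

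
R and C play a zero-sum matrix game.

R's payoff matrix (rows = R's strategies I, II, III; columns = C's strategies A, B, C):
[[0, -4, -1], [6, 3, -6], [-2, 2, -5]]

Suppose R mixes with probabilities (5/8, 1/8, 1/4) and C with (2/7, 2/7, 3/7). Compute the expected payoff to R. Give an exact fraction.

-85/56

Against (2/7, 2/7, 3/7), each row's expected payoff is I: -11/7; II: 0; III: -15/7.
Taking the (5/8, 1/8, 1/4)-weighted average: (5/8)·(-11/7) + (1/8)·(0) + (1/4)·(-15/7) = -85/56.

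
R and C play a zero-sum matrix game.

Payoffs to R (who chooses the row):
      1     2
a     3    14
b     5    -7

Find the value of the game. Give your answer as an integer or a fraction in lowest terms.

91/23

Row minima are 3 and -7, so R's maximin is 3; column maxima are 5 and 14, so C's minimax is 5. These differ, so the equilibrium is in mixed strategies.
Let R play a with probability p. C is indifferent when 3p + 5(1−p) = 14p − 7(1−p), giving p = 12/23.
Let C play 1 with probability q. R is indifferent when 3q + 14(1−q) = 5q − 7(1−q), giving q = 21/23.
The value is 3·(21/23) + (14)·(2/23) = 91/23.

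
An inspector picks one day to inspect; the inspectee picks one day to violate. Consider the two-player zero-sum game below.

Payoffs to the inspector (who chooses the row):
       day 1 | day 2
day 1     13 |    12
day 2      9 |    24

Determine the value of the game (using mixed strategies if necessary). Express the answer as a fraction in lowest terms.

51/4

Row minima are 12 and 9, so the inspector's maximin is 12; column maxima are 13 and 24, so the inspectee's minimax is 13. These differ, so the equilibrium is in mixed strategies.
Let the inspector play day 1 with probability p. The inspectee is indifferent when 13p + 9(1−p) = 12p + 24(1−p), giving p = 15/16.
Let the inspectee play day 1 with probability q. The inspector is indifferent when 13q + 12(1−q) = 9q + 24(1−q), giving q = 3/4.
The value is 13·(3/4) + (12)·(1/4) = 51/4.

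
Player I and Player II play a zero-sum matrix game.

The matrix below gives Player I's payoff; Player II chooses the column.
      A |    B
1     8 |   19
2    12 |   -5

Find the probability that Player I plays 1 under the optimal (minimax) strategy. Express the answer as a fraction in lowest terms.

Row minima are 8 and -5, so Player I's maximin is 8; column maxima are 12 and 19, so Player II's minimax is 12. These differ, so the equilibrium is in mixed strategies.
Let Player I play 1 with probability p. Player II is indifferent when 8p + 12(1−p) = 19p − 5(1−p), giving p = 17/28.

17/28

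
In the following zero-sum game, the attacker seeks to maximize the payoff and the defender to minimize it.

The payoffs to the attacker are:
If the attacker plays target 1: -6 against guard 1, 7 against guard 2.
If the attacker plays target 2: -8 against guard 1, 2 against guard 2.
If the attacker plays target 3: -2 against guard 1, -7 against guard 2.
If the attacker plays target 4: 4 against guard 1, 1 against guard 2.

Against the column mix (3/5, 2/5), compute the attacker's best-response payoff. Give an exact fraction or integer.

target 1: (-6)·(3/5) + (7)·(2/5) = -4/5.
target 2: (-8)·(3/5) + (2)·(2/5) = -4.
target 3: (-2)·(3/5) + (-7)·(2/5) = -4.
target 4: (4)·(3/5) + (1)·(2/5) = 14/5.
The best pure response is target 4 with expected payoff 14/5.

14/5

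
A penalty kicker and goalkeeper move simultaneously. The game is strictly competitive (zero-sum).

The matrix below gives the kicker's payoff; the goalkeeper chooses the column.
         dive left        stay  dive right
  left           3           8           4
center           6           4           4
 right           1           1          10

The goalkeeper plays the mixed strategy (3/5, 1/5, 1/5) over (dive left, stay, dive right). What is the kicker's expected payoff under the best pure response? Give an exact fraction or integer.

left: (3)·(3/5) + (8)·(1/5) + (4)·(1/5) = 21/5.
center: (6)·(3/5) + (4)·(1/5) + (4)·(1/5) = 26/5.
right: (1)·(3/5) + (1)·(1/5) + (10)·(1/5) = 14/5.
The best pure response is center with expected payoff 26/5.

26/5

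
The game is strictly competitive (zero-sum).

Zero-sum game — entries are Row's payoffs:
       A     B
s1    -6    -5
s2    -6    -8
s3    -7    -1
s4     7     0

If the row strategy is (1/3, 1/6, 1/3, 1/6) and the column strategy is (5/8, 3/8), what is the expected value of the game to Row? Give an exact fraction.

Against (5/8, 3/8), each row's expected payoff is s1: -45/8; s2: -27/4; s3: -19/4; s4: 35/8.
Taking the (1/3, 1/6, 1/3, 1/6)-weighted average: (1/3)·(-45/8) + (1/6)·(-27/4) + (1/3)·(-19/4) + (1/6)·(35/8) = -185/48.

-185/48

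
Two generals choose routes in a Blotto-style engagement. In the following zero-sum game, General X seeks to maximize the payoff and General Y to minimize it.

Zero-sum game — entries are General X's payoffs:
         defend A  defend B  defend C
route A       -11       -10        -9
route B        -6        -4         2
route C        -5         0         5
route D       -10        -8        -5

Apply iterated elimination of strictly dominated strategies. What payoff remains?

Row route D is strictly dominated by row route B (-6>-10, -4>-8, 2>-5); eliminate route D.
Row route B is strictly dominated by row route C (-5>-6, 0>-4, 5>2); eliminate route B.
Column defend B is strictly dominated by defend A for General Y (-11<-10, -5<0); eliminate defend B.
Column defend C is strictly dominated by defend A for General Y (-11<-9, -5<5); eliminate defend C.
Row route A is strictly dominated by row route C (-5>-11); eliminate route A.
Only (route C, defend A) remains, with payoff -5.

-5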